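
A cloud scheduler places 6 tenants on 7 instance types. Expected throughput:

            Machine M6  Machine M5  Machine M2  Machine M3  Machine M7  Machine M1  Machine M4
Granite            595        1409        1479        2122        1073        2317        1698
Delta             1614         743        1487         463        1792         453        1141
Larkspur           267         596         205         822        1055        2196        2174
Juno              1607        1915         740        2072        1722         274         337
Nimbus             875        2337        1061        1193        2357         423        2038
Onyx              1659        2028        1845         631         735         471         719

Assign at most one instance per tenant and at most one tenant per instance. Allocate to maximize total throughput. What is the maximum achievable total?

Maximum total: 12562 ops/s

Optimal: Granite→Machine M1 (2317 ops/s), Delta→Machine M6 (1614 ops/s), Larkspur→Machine M4 (2174 ops/s), Juno→Machine M3 (2072 ops/s), Nimbus→Machine M7 (2357 ops/s), Onyx→Machine M5 (2028 ops/s) — total 2317+1614+2174+2072+2357+2028 = 12562 ops/s.
Row-greedy (each tenant in turn takes its best remaining instance) gives 12537 ops/s, worse by 25.
Swapping Nimbus↔Juno (Nimbus→Machine M3 1193 ops/s, Juno→Machine M7 1722 ops/s) loses 1514.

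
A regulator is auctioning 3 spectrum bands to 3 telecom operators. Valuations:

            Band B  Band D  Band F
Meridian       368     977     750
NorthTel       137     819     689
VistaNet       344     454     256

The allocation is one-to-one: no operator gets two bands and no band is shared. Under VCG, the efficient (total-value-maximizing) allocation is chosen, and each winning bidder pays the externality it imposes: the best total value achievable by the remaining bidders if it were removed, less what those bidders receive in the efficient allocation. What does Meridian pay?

Meridian pays $130M.

Efficient allocation: Meridian→Band D ($977M), NorthTel→Band F ($689M), VistaNet→Band B ($344M); total welfare W = $2010M.
Meridian receives Band D at value $977M, so the others get W − 977 = $1033M.
Without Meridian: best allocation of the remaining 2 bidders over all 3 bands is NorthTel→Band D ($819M), VistaNet→Band B ($344M), total $1163M.
VCG payment = (others' best without Meridian) − (others' welfare with Meridian) = 1163 − 1033 = $130M.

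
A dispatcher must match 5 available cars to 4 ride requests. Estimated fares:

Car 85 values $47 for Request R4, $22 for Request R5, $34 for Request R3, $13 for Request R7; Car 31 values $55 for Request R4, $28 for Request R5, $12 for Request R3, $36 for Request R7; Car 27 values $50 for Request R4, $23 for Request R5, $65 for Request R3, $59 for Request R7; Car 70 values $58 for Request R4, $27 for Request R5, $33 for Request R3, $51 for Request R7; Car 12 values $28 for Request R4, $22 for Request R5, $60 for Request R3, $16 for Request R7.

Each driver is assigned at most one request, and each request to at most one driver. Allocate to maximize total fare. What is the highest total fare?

Maximum total: $205

Optimal: Car 70→Request R4 ($58), Car 31→Request R5 ($28), Car 12→Request R3 ($60), Car 27→Request R7 ($59) — total 58+28+60+59 = $205.
Every other assignment is strictly worse.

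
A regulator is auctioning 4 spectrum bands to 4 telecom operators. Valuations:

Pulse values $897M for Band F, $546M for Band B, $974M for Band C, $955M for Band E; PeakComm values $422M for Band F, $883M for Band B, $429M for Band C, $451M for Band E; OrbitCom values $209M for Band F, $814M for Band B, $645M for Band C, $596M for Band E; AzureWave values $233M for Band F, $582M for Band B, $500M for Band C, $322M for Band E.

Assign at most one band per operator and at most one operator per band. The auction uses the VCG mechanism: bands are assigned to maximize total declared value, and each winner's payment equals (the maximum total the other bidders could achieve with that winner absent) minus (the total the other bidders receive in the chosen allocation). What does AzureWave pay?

AzureWave pays $107M.

Efficient allocation: Pulse→Band F ($897M), PeakComm→Band B ($883M), OrbitCom→Band E ($596M), AzureWave→Band C ($500M); total welfare W = $2876M.
AzureWave receives Band C at value $500M, so the others get W − 500 = $2376M.
Without AzureWave: best allocation of the remaining 3 bidders over all 4 bands is Pulse→Band E ($955M), PeakComm→Band B ($883M), OrbitCom→Band C ($645M), total $2483M.
VCG payment = (others' best without AzureWave) − (others' welfare with AzureWave) = 2483 − 2376 = $107M.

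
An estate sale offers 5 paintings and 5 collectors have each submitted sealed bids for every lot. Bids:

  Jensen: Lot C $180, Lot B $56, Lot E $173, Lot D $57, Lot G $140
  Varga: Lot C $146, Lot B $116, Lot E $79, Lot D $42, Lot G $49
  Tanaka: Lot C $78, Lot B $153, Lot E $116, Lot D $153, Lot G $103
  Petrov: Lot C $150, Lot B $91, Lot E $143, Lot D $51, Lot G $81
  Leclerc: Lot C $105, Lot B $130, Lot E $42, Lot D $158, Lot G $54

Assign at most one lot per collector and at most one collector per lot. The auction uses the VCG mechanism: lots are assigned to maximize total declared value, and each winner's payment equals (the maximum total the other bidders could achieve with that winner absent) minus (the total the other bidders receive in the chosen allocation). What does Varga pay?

Efficient allocation: Jensen→Lot G ($140), Varga→Lot C ($146), Tanaka→Lot B ($153), Petrov→Lot E ($143), Leclerc→Lot D ($158); total welfare W = $740.
Varga receives Lot C at value $146, so the others get W − 146 = $594.
Without Varga: best allocation of the remaining 4 bidders over all 5 lots is Jensen→Lot C ($180), Tanaka→Lot B ($153), Petrov→Lot E ($143), Leclerc→Lot D ($158), total $634.
VCG payment = (others' best without Varga) − (others' welfare with Varga) = 634 − 594 = $40.

Varga pays $40.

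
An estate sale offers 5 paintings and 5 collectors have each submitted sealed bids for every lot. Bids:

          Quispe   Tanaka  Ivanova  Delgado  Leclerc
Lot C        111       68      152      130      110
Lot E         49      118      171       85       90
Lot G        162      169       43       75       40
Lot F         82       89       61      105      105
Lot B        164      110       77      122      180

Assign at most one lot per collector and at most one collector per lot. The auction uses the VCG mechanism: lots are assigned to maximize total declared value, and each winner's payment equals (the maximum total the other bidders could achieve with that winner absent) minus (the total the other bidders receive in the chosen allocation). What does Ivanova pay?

Efficient allocation: Quispe→Lot B ($164), Tanaka→Lot G ($169), Ivanova→Lot E ($171), Delgado→Lot C ($130), Leclerc→Lot F ($105); total welfare W = $739.
Ivanova receives Lot E at value $171, so the others get W − 171 = $568.
Without Ivanova: best allocation of the remaining 4 bidders over all 5 lots is Quispe→Lot G ($162), Tanaka→Lot E ($118), Delgado→Lot C ($130), Leclerc→Lot B ($180), total $590.
VCG payment = (others' best without Ivanova) − (others' welfare with Ivanova) = 590 − 568 = $22.

Ivanova pays $22.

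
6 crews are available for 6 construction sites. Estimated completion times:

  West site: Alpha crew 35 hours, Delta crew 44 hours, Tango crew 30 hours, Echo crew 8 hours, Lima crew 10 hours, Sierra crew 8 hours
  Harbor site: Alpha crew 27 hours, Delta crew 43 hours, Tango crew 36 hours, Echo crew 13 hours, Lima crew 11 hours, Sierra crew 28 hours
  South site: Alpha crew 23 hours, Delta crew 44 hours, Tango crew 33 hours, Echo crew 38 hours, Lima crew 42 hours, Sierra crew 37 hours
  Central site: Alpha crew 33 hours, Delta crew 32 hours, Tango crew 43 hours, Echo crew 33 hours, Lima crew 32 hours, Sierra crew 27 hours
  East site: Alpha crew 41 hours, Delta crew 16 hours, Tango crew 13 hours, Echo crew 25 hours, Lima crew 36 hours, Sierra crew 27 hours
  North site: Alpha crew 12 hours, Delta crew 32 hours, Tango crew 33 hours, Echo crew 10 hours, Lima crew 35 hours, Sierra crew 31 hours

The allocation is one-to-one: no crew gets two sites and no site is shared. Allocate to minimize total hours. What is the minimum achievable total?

Optimal: Alpha crew→South site (23 hours), Delta crew→Central site (32 hours), Tango crew→East site (13 hours), Echo crew→North site (10 hours), Lima crew→Harbor site (11 hours), Sierra crew→West site (8 hours) — total 23+32+13+10+11+8 = 97 hours.
Min-entry greedy (repeatedly take the single cheapest remaining cell) gives 115 hours, worse by 18.
Next-best assignment: Alpha crew→North site, Delta crew→East site, Tango crew→South site, Echo crew→West site, Lima crew→Harbor site, Sierra crew→Central site = 107 hours.
Swapping Alpha crew↔Delta crew (Alpha crew→Central site 33 hours, Delta crew→South site 44 hours) adds 22.
Every other assignment is strictly worse.

Min total: 97 hours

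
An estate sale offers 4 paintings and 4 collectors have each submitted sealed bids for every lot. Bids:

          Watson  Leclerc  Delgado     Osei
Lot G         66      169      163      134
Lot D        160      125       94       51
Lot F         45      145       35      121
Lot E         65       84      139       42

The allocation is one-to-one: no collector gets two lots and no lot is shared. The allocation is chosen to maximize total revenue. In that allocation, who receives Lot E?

Optimal: Watson→Lot D ($160), Leclerc→Lot G ($169), Delgado→Lot E ($139), Osei→Lot F ($121) — total 160+169+139+121 = $589.
Delgado's own top lot is Lot G ($163), but forcing Delgado→Lot G and reassigning the rest optimally gives only $528 — worse by 61.

Delgado receives Lot E.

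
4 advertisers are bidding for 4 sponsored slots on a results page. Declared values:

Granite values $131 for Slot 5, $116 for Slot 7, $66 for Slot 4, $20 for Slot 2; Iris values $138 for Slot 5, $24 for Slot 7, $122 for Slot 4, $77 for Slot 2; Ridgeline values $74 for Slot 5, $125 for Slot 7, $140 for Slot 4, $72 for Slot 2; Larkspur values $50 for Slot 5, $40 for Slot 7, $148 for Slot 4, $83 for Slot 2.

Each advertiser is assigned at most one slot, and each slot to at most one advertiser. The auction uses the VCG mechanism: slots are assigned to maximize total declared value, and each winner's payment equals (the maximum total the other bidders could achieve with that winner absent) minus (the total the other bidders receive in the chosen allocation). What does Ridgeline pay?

Efficient allocation: Granite→Slot 5 ($131), Iris→Slot 2 ($77), Ridgeline→Slot 7 ($125), Larkspur→Slot 4 ($148); total welfare W = $481.
Ridgeline receives Slot 7 at value $125, so the others get W − 125 = $356.
Without Ridgeline: best allocation of the remaining 3 bidders over all 4 slots is Granite→Slot 7 ($116), Iris→Slot 5 ($138), Larkspur→Slot 4 ($148), total $402.
VCG payment = (others' best without Ridgeline) − (others' welfare with Ridgeline) = 402 − 356 = $46.

Ridgeline pays $46.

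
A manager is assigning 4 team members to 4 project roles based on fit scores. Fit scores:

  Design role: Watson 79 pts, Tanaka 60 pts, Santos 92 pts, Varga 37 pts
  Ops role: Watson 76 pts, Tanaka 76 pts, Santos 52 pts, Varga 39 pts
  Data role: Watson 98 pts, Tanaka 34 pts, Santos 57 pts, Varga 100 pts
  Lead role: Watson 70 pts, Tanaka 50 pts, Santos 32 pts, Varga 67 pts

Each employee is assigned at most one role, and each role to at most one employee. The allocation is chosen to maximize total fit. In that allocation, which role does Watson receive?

This is the linear assignment problem.
Optimal: Watson→Lead role (70 pts), Tanaka→Ops role (76 pts), Santos→Design role (92 pts), Varga→Data role (100 pts) — total 70+76+92+100 = 338 pts.
Max-entry greedy (repeatedly take the single best remaining cell) gives 318 pts, worse by 20.
Next-best assignment: Watson→Data role, Tanaka→Ops role, Santos→Design role, Varga→Lead role = 333 pts.
Watson's own top role is Data role (98 pts), but forcing Watson→Data role and reassigning the rest optimally gives only 333 pts — worse by 5.

Watson receives Lead role.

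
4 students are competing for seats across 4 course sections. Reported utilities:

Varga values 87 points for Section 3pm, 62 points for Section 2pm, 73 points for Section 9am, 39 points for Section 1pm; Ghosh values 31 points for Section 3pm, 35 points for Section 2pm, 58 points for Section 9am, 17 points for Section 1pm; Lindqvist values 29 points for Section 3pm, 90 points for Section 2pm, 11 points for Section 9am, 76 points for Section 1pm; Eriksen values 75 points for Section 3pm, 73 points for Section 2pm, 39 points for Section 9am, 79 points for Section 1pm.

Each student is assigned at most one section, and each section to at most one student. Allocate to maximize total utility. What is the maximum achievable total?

Optimal: Varga→Section 3pm (87 points), Ghosh→Section 9am (58 points), Lindqvist→Section 2pm (90 points), Eriksen→Section 1pm (79 points) — total 87+58+90+79 = 314 points.
Next-best assignment: Varga→Section 3pm, Ghosh→Section 9am, Lindqvist→Section 1pm, Eriksen→Section 2pm = 294 points.
No other one-to-one assignment exceeds 314 points.

Maximum total: 314 points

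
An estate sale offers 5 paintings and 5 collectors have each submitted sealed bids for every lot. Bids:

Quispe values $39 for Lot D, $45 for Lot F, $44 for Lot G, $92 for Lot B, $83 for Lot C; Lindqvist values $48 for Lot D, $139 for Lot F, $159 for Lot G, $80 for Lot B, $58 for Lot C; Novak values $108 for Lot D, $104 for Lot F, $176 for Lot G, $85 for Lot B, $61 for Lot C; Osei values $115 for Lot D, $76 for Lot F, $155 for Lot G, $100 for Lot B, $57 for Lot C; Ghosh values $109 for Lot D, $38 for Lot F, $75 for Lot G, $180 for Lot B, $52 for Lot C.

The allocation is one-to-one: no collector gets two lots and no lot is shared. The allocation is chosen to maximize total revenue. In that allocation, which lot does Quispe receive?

Optimal: Quispe→Lot C ($83), Lindqvist→Lot F ($139), Novak→Lot G ($176), Osei→Lot D ($115), Ghosh→Lot B ($180) — total 83+139+176+115+180 = $693.
No other one-to-one assignment exceeds $693.
Quispe's own top lot is Lot B ($92), but forcing Quispe→Lot B and reassigning the rest optimally gives only $574 — worse by 119.

Quispe receives Lot C.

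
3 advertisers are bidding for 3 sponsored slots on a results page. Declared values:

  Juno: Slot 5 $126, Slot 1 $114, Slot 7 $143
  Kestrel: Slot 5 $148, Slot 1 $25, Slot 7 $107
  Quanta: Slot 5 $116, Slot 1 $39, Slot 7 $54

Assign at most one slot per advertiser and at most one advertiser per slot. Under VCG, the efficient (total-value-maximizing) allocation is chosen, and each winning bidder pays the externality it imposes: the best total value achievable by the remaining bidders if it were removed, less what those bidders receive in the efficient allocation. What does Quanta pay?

Quanta pays $70.

Efficient allocation: Juno→Slot 1 ($114), Kestrel→Slot 7 ($107), Quanta→Slot 5 ($116); total welfare W = $337.
Quanta receives Slot 5 at value $116, so the others get W − 116 = $221.
Without Quanta: best allocation of the remaining 2 bidders over all 3 slots is Juno→Slot 7 ($143), Kestrel→Slot 5 ($148), total $291.
VCG payment = (others' best without Quanta) − (others' welfare with Quanta) = 291 − 221 = $70.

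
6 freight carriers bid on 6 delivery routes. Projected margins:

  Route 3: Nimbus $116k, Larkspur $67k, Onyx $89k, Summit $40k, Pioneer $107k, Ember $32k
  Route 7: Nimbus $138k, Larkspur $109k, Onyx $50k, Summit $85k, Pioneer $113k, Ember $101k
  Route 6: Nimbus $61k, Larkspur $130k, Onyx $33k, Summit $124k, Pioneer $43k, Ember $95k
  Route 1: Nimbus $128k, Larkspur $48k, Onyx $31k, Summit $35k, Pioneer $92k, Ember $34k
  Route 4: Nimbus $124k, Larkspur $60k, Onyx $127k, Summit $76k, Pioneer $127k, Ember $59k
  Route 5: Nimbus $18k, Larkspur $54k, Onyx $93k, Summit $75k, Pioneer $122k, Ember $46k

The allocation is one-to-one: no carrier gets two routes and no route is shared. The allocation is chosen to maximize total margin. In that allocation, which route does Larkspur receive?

Larkspur receives Route 3.

Optimal: Nimbus→Route 1 ($128k), Larkspur→Route 3 ($67k), Onyx→Route 4 ($127k), Summit→Route 6 ($124k), Pioneer→Route 5 ($122k), Ember→Route 7 ($101k) — total 128+67+127+124+122+101 = $669k.
Max-entry greedy (repeatedly take the single best remaining cell) gives $591k, worse by 78.
Swapping Pioneer↔Nimbus (Pioneer→Route 1 $92k, Nimbus→Route 5 $18k) loses 140.
Larkspur's own top route is Route 6 ($130k), but forcing Larkspur→Route 6 and reassigning the rest optimally gives only $668k — worse by 1.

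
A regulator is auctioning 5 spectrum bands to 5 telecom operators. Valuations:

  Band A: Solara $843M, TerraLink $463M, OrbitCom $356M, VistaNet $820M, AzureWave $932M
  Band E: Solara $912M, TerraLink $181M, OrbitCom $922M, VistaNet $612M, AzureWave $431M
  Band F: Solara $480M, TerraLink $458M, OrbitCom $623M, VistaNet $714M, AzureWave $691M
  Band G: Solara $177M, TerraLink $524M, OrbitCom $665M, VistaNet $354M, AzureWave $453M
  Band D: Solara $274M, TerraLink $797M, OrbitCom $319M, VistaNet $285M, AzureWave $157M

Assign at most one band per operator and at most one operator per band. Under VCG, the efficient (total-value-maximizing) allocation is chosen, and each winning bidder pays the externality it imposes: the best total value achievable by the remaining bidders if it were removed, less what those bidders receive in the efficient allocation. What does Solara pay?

Solara pays $257M.

Efficient allocation: Solara→Band E ($912M), TerraLink→Band D ($797M), OrbitCom→Band G ($665M), VistaNet→Band F ($714M), AzureWave→Band A ($932M); total welfare W = $4020M.
Solara receives Band E at value $912M, so the others get W − 912 = $3108M.
Without Solara: best allocation of the remaining 4 bidders over all 5 bands is TerraLink→Band D ($797M), OrbitCom→Band E ($922M), VistaNet→Band F ($714M), AzureWave→Band A ($932M), total $3365M.
VCG payment = (others' best without Solara) − (others' welfare with Solara) = 3365 − 3108 = $257M.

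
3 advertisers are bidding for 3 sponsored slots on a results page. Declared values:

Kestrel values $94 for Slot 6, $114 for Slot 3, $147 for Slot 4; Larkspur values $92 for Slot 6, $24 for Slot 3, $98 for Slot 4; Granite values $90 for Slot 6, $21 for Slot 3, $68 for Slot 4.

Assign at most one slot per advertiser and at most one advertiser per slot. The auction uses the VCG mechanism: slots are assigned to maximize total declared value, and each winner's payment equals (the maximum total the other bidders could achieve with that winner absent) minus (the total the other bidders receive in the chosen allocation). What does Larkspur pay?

Efficient allocation: Kestrel→Slot 3 ($114), Larkspur→Slot 4 ($98), Granite→Slot 6 ($90); total welfare W = $302.
Larkspur receives Slot 4 at value $98, so the others get W − 98 = $204.
Without Larkspur: best allocation of the remaining 2 bidders over all 3 slots is Kestrel→Slot 4 ($147), Granite→Slot 6 ($90), total $237.
VCG payment = (others' best without Larkspur) − (others' welfare with Larkspur) = 237 − 204 = $33.

Larkspur pays $33.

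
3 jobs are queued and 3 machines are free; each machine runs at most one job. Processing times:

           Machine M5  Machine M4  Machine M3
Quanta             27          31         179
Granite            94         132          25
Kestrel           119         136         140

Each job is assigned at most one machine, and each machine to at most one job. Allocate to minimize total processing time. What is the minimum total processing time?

Min total: 175 min

This is the linear assignment problem.
Optimal: Quanta→Machine M4 (31 min), Granite→Machine M3 (25 min), Kestrel→Machine M5 (119 min) — total 31+25+119 = 175 min.
Min-entry greedy (repeatedly take the single cheapest remaining cell) gives 188 min, worse by 13.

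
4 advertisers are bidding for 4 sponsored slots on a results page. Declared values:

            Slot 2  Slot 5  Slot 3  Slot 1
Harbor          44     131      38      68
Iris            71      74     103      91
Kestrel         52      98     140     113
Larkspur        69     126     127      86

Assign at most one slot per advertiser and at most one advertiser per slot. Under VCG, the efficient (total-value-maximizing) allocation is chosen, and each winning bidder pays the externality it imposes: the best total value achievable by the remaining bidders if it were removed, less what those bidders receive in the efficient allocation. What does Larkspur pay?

Efficient allocation: Harbor→Slot 5 ($131), Iris→Slot 2 ($71), Kestrel→Slot 1 ($113), Larkspur→Slot 3 ($127); total welfare W = $442.
Larkspur receives Slot 3 at value $127, so the others get W − 127 = $315.
Without Larkspur: best allocation of the remaining 3 bidders over all 4 slots is Harbor→Slot 5 ($131), Iris→Slot 1 ($91), Kestrel→Slot 3 ($140), total $362.
VCG payment = (others' best without Larkspur) − (others' welfare with Larkspur) = 362 − 315 = $47.

Larkspur pays $47.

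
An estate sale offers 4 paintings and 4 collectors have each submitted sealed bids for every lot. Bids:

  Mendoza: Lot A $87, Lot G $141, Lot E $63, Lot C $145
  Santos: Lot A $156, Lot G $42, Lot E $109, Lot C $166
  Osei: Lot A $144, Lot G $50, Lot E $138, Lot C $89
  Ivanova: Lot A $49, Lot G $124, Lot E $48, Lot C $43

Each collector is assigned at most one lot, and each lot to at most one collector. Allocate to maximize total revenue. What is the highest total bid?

Maximum total: $563

This is a one-to-one assignment (maximum-weight bipartite matching).
Optimal: Mendoza→Lot C ($145), Santos→Lot A ($156), Osei→Lot E ($138), Ivanova→Lot G ($124) — total 145+156+138+124 = $563.
Column-greedy (each lot in turn goes to its best remaining collector) gives $478, worse by 85.
Next-best assignment: Mendoza→Lot C, Santos→Lot E, Osei→Lot A, Ivanova→Lot G = $522.
Swapping Santos↔Mendoza (Santos→Lot C $166, Mendoza→Lot A $87) loses 48.
Every other assignment is strictly worse.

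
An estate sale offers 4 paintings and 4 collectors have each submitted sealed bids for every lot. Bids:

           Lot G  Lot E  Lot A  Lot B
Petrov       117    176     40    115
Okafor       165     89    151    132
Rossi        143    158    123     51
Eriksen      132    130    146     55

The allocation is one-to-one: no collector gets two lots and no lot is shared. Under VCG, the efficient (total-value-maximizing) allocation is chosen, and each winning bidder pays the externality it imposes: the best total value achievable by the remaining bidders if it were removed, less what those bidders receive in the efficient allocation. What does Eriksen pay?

Efficient allocation: Petrov→Lot E ($176), Okafor→Lot B ($132), Rossi→Lot G ($143), Eriksen→Lot A ($146); total welfare W = $597.
Eriksen receives Lot A at value $146, so the others get W − 146 = $451.
Without Eriksen: best allocation of the remaining 3 bidders over all 4 lots is Petrov→Lot E ($176), Okafor→Lot A ($151), Rossi→Lot G ($143), total $470.
VCG payment = (others' best without Eriksen) − (others' welfare with Eriksen) = 470 − 451 = $19.

Eriksen pays $19.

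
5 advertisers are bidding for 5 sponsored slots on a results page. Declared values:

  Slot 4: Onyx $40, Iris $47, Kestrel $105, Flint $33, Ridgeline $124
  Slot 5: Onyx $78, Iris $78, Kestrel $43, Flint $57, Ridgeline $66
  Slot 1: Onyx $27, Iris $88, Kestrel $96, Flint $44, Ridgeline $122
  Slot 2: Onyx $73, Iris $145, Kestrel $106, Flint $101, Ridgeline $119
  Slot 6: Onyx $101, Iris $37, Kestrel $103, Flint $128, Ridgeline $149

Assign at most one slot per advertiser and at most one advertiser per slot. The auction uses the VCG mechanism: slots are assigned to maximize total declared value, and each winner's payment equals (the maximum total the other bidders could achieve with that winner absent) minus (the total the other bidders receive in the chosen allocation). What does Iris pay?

Iris pays $3.

Efficient allocation: Onyx→Slot 5 ($78), Iris→Slot 2 ($145), Kestrel→Slot 4 ($105), Flint→Slot 6 ($128), Ridgeline→Slot 1 ($122); total welfare W = $578.
Iris receives Slot 2 at value $145, so the others get W − 145 = $433.
Without Iris: best allocation of the remaining 4 bidders over all 5 slots is Onyx→Slot 5 ($78), Kestrel→Slot 2 ($106), Flint→Slot 6 ($128), Ridgeline→Slot 4 ($124), total $436.
VCG payment = (others' best without Iris) − (others' welfare with Iris) = 436 − 433 = $3.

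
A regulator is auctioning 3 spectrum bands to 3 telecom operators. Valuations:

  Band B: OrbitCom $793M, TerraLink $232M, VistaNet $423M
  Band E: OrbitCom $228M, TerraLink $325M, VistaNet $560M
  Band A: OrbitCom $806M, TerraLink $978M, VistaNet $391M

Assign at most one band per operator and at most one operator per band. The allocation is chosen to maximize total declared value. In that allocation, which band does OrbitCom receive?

OrbitCom receives Band B.

This is the linear assignment problem.
Optimal: OrbitCom→Band B ($793M), TerraLink→Band A ($978M), VistaNet→Band E ($560M) — total 793+978+560 = $2331M.
Swapping VistaNet↔TerraLink (VistaNet→Band A $391M, TerraLink→Band E $325M) loses 822.
OrbitCom's own top band is Band A ($806M), but forcing OrbitCom→Band A and reassigning the rest optimally gives only $1598M — worse by 733.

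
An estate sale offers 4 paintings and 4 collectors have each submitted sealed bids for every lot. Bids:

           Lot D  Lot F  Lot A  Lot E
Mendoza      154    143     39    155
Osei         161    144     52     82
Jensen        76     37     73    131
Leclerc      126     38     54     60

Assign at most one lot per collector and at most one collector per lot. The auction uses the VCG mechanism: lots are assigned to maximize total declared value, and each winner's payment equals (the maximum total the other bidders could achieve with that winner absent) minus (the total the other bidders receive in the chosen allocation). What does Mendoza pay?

Mendoza pays $58.

Efficient allocation: Mendoza→Lot E ($155), Osei→Lot F ($144), Jensen→Lot A ($73), Leclerc→Lot D ($126); total welfare W = $498.
Mendoza receives Lot E at value $155, so the others get W − 155 = $343.
Without Mendoza: best allocation of the remaining 3 bidders over all 4 lots is Osei→Lot F ($144), Jensen→Lot E ($131), Leclerc→Lot D ($126), total $401.
VCG payment = (others' best without Mendoza) − (others' welfare with Mendoza) = 401 − 343 = $58.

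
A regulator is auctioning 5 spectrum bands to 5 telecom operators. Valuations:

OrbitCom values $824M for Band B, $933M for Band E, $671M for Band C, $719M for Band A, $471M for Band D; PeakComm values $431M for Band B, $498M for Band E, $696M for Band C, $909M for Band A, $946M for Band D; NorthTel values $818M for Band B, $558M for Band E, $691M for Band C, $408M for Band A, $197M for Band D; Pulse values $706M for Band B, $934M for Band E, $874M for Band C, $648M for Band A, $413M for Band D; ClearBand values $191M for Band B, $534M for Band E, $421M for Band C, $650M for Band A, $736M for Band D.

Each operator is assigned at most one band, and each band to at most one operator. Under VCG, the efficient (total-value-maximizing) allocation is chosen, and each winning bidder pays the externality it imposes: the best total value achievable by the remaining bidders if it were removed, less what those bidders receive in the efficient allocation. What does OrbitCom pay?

OrbitCom pays $60M.

Efficient allocation: OrbitCom→Band E ($933M), PeakComm→Band A ($909M), NorthTel→Band B ($818M), Pulse→Band C ($874M), ClearBand→Band D ($736M); total welfare W = $4270M.
OrbitCom receives Band E at value $933M, so the others get W − 933 = $3337M.
Without OrbitCom: best allocation of the remaining 4 bidders over all 5 bands is PeakComm→Band A ($909M), NorthTel→Band B ($818M), Pulse→Band E ($934M), ClearBand→Band D ($736M), total $3397M.
VCG payment = (others' best without OrbitCom) − (others' welfare with OrbitCom) = 3397 − 3337 = $60M.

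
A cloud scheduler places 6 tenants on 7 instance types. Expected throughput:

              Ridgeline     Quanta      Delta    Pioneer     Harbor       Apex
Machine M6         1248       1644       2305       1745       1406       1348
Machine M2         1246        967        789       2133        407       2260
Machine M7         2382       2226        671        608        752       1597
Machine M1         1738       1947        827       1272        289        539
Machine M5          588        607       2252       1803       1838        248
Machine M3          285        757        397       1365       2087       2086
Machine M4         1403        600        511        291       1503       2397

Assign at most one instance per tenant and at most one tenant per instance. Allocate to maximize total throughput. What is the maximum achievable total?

Optimal: Ridgeline→Machine M7 (2382 ops/s), Quanta→Machine M1 (1947 ops/s), Delta→Machine M6 (2305 ops/s), Pioneer→Machine M2 (2133 ops/s), Harbor→Machine M3 (2087 ops/s), Apex→Machine M4 (2397 ops/s) — total 2382+1947+2305+2133+2087+2397 = 13251 ops/s.
Column-greedy (each instance in turn goes to its best remaining tenant) gives 12097 ops/s, worse by 1154.

Maximum total: 13251 ops/s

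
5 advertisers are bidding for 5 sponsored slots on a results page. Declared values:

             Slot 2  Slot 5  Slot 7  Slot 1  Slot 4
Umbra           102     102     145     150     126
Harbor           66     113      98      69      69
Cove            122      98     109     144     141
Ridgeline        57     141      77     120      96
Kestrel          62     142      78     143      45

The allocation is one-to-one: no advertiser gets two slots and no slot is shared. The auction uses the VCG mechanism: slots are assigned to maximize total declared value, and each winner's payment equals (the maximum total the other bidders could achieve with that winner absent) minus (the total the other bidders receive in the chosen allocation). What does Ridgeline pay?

Ridgeline pays $47.

Efficient allocation: Umbra→Slot 7 ($145), Harbor→Slot 2 ($66), Cove→Slot 4 ($141), Ridgeline→Slot 5 ($141), Kestrel→Slot 1 ($143); total welfare W = $636.
Ridgeline receives Slot 5 at value $141, so the others get W − 141 = $495.
Without Ridgeline: best allocation of the remaining 4 bidders over all 5 slots is Umbra→Slot 7 ($145), Harbor→Slot 5 ($113), Cove→Slot 4 ($141), Kestrel→Slot 1 ($143), total $542.
VCG payment = (others' best without Ridgeline) − (others' welfare with Ridgeline) = 542 − 495 = $47.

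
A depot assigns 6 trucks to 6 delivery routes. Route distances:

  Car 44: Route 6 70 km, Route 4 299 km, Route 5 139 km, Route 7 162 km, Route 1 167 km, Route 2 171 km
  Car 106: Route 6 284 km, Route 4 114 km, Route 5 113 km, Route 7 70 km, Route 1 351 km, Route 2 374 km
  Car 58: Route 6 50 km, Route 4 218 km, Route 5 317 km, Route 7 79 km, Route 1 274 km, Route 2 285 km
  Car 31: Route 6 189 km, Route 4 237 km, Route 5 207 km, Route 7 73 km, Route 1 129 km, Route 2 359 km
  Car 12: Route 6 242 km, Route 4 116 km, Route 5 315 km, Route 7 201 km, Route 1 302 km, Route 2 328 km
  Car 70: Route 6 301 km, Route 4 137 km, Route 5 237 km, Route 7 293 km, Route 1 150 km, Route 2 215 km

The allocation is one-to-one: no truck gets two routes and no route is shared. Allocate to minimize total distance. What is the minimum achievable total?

Minimum total: 673 km

This is the linear assignment problem.
Optimal: Car 44→Route 2 (171 km), Car 106→Route 5 (113 km), Car 58→Route 6 (50 km), Car 31→Route 7 (73 km), Car 12→Route 4 (116 km), Car 70→Route 1 (150 km) — total 171+113+50+73+116+150 = 673 km.
Column-greedy (each route in turn goes to its cheapest remaining truck) gives 854 km, worse by 181.
Next-best assignment: Car 44→Route 5, Car 106→Route 7, Car 58→Route 6, Car 31→Route 1, Car 12→Route 4, Car 70→Route 2 = 719 km.
Every other assignment is strictly worse.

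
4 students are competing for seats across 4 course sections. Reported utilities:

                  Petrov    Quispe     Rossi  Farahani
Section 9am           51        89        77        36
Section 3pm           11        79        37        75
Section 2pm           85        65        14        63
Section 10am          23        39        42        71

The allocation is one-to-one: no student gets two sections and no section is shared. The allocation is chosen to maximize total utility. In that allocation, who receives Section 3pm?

Optimal: Petrov→Section 2pm (85 points), Quispe→Section 3pm (79 points), Rossi→Section 9am (77 points), Farahani→Section 10am (71 points) — total 85+79+77+71 = 312 points.
Max-entry greedy (repeatedly take the single best remaining cell) gives 291 points, worse by 21.
Next-best assignment: Petrov→Section 2pm, Quispe→Section 9am, Rossi→Section 10am, Farahani→Section 3pm = 291 points.
Quispe's own top section is Section 9am (89 points), but forcing Quispe→Section 9am and reassigning the rest optimally gives only 291 points — worse by 21.

Quispe receives Section 3pm.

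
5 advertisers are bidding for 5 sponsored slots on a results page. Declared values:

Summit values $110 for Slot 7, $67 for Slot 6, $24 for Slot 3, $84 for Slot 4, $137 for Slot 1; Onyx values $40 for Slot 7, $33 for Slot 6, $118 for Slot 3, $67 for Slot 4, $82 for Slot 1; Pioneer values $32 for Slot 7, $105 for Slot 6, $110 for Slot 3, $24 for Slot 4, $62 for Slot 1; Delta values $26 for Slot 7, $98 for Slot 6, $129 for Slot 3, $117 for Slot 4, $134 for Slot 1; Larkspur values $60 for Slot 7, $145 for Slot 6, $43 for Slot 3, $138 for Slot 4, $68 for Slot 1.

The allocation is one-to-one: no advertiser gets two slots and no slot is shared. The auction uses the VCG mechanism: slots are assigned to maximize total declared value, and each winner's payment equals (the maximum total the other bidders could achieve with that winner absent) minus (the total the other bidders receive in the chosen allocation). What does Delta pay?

Delta pays $27.

Efficient allocation: Summit→Slot 7 ($110), Onyx→Slot 3 ($118), Pioneer→Slot 6 ($105), Delta→Slot 1 ($134), Larkspur→Slot 4 ($138); total welfare W = $605.
Delta receives Slot 1 at value $134, so the others get W − 134 = $471.
Without Delta: best allocation of the remaining 4 bidders over all 5 slots is Summit→Slot 1 ($137), Onyx→Slot 3 ($118), Pioneer→Slot 6 ($105), Larkspur→Slot 4 ($138), total $498.
VCG payment = (others' best without Delta) − (others' welfare with Delta) = 498 − 471 = $27.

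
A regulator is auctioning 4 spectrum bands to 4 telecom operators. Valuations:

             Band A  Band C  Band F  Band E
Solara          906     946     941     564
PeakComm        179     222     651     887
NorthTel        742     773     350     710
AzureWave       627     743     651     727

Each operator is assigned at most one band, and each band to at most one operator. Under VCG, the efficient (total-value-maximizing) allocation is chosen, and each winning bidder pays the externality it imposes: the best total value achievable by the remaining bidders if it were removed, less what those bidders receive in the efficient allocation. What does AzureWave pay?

Efficient allocation: Solara→Band F ($941M), PeakComm→Band E ($887M), NorthTel→Band A ($742M), AzureWave→Band C ($743M); total welfare W = $3313M.
AzureWave receives Band C at value $743M, so the others get W − 743 = $2570M.
Without AzureWave: best allocation of the remaining 3 bidders over all 4 bands is Solara→Band F ($941M), PeakComm→Band E ($887M), NorthTel→Band C ($773M), total $2601M.
VCG payment = (others' best without AzureWave) − (others' welfare with AzureWave) = 2601 − 2570 = $31M.

AzureWave pays $31M.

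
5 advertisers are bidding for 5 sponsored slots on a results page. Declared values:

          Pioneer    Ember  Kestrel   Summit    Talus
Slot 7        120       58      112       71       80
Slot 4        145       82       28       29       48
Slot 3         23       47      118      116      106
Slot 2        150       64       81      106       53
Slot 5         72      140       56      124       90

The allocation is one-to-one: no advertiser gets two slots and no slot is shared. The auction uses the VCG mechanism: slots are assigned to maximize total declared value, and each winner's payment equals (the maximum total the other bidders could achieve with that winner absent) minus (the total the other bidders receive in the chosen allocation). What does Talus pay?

Efficient allocation: Pioneer→Slot 4 ($145), Ember→Slot 5 ($140), Kestrel→Slot 7 ($112), Summit→Slot 2 ($106), Talus→Slot 3 ($106); total welfare W = $609.
Talus receives Slot 3 at value $106, so the others get W − 106 = $503.
Without Talus: best allocation of the remaining 4 bidders over all 5 slots is Pioneer→Slot 2 ($150), Ember→Slot 5 ($140), Kestrel→Slot 7 ($112), Summit→Slot 3 ($116), total $518.
VCG payment = (others' best without Talus) − (others' welfare with Talus) = 518 − 503 = $15.

Talus pays $15.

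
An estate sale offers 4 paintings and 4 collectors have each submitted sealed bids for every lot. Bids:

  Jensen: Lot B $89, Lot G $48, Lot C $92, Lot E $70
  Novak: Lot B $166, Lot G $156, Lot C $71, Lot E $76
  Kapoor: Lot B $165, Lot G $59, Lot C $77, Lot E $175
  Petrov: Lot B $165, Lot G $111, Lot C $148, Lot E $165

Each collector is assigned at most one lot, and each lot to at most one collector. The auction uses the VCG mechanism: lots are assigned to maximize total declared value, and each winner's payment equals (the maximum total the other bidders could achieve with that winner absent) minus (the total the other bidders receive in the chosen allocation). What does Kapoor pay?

Efficient allocation: Jensen→Lot C ($92), Novak→Lot G ($156), Kapoor→Lot E ($175), Petrov→Lot B ($165); total welfare W = $588.
Kapoor receives Lot E at value $175, so the others get W − 175 = $413.
Without Kapoor: best allocation of the remaining 3 bidders over all 4 lots is Jensen→Lot C ($92), Novak→Lot B ($166), Petrov→Lot E ($165), total $423.
VCG payment = (others' best without Kapoor) − (others' welfare with Kapoor) = 423 − 413 = $10.

Kapoor pays $10.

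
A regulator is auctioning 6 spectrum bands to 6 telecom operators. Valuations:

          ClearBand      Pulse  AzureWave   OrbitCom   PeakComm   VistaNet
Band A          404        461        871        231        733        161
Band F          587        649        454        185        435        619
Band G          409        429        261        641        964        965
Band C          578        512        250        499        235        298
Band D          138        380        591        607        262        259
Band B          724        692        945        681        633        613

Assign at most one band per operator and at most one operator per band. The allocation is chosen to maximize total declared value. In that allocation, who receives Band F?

Treat this as an assignment problem: match each operator to one band.
Optimal: ClearBand→Band C ($578M), Pulse→Band F ($649M), AzureWave→Band B ($945M), OrbitCom→Band D ($607M), PeakComm→Band A ($733M), VistaNet→Band G ($965M) — total 578+649+945+607+733+965 = $4477M.
Row-greedy (each operator in turn takes its best remaining band) gives $3445M, worse by 1032.
No other one-to-one assignment exceeds $4477M.
Pulse's own top band is Band B ($692M), but forcing Pulse→Band B and reassigning the rest optimally gives only $4331M — worse by 146.

Pulse receives Band F.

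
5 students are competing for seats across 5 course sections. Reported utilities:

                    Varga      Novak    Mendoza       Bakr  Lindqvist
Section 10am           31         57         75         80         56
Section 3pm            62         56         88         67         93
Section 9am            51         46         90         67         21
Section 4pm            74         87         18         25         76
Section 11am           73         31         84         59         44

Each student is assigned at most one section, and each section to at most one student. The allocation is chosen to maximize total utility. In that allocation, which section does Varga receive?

Optimal: Varga→Section 11am (73 points), Novak→Section 4pm (87 points), Mendoza→Section 9am (90 points), Bakr→Section 10am (80 points), Lindqvist→Section 3pm (93 points) — total 73+87+90+80+93 = 423 points.
Row-greedy (each student in turn takes its best remaining section) gives 332 points, worse by 91.
Varga's own top section is Section 4pm (74 points), but forcing Varga→Section 4pm and reassigning the rest optimally gives only 377 points — worse by 46.

Varga receives Section 11am.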